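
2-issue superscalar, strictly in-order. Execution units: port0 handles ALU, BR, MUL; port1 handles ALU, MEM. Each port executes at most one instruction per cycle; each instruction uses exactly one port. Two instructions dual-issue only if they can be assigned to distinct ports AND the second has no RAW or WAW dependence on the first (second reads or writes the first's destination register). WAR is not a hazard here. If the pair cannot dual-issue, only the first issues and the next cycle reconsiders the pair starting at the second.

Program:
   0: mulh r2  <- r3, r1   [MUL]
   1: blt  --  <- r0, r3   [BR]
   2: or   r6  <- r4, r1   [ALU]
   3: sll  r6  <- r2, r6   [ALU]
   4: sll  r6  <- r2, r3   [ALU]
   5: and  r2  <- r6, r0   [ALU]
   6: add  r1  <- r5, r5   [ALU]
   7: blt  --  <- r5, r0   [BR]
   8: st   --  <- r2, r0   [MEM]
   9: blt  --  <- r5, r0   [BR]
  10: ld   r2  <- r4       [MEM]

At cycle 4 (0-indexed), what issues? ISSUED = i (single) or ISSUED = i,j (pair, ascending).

ISSUED = 5,6

  cy0 -> i0 (mulh.MUL) no-port MUL/BR
  cy1 -> i1,i2 (blt.BR or.ALU) pair
  cy2 -> i3 (sll.ALU) WAW r6
  cy3 -> i4 (sll.ALU) RAW r6
  cy4 -> i5,i6 (and.ALU add.ALU) pair
  cy5 -> i7,i8 (blt.BR st.MEM) pair
  cy6 -> i9,i10 (blt.BR ld.MEM) pair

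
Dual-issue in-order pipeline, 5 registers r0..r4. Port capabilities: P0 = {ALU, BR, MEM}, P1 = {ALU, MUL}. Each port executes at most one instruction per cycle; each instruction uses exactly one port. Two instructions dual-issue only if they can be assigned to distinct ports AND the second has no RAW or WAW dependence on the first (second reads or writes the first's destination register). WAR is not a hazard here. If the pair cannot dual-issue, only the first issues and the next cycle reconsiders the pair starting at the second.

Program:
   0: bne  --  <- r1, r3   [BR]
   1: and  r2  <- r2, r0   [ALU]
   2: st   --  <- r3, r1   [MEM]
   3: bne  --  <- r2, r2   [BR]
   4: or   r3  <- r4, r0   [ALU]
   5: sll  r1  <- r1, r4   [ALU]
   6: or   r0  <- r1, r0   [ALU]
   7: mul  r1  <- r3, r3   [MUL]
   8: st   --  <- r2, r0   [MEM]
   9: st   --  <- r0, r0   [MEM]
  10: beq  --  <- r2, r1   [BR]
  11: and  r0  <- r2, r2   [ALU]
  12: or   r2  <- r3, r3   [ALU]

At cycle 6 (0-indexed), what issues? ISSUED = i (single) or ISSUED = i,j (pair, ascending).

t=0 i0/i1:bne.BR and.ALU ; 2-wide
t=1 i2:st.MEM ; no-port MEM/BR
t=2 i3/i4:bne.BR or.ALU ; 2-wide
t=3 i5:sll.ALU ; RAW r1
t=4 i6/i7:or.ALU mul.MUL ; 2-wide
t=5 i8:st.MEM ; no-port MEM/MEM
t=6 i9:st.MEM ; no-port MEM/BR
t=7 i10/i11:beq.BR and.ALU ; 2-wide
t=8 i12:or.ALU ; tail

ISSUED = 9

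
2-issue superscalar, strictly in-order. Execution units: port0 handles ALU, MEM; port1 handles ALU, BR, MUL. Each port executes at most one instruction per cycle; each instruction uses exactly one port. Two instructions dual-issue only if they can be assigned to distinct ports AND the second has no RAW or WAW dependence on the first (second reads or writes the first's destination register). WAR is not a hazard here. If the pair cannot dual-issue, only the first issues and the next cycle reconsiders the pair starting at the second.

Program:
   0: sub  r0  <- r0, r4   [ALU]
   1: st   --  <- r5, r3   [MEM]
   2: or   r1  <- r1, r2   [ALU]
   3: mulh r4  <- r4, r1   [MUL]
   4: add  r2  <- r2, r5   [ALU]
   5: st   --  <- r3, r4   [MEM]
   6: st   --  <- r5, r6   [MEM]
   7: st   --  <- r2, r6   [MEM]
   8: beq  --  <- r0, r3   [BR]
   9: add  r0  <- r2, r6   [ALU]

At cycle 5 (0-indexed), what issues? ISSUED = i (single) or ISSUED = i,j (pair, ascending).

ISSUED = 7,8

  cy0 -> i0&i1 (sub.ALU/st.MEM) pair
  cy1 -> i2 (or.ALU) RAW r1
  cy2 -> i3&i4 (mulh.MUL/add.ALU) pair
  cy3 -> i5 (st.MEM) no-port MEM/MEM
  cy4 -> i6 (st.MEM) no-port MEM/MEM
  cy5 -> i7&i8 (st.MEM/beq.BR) pair
  cy6 -> i9 (add.ALU) tail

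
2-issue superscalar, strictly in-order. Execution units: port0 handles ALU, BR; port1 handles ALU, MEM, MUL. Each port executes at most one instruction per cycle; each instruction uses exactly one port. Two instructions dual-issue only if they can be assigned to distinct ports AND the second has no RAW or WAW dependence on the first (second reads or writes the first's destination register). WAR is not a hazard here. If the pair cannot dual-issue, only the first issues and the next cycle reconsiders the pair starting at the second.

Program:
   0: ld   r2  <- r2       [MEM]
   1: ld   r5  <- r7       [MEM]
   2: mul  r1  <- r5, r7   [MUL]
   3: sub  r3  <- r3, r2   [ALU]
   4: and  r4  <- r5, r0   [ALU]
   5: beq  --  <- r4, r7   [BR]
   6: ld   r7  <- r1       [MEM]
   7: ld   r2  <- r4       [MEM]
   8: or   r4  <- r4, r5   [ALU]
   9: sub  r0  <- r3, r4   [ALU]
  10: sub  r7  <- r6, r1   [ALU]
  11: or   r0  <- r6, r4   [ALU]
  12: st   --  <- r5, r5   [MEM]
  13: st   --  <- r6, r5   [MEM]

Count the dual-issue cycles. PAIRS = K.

PAIRS = 5

#0 head=0: ld i0 no-port MEM/MEM
#1 head=1: ld i1 no-port MEM/MUL
#2 head=2: mul+sub i2,i3 dual
#3 head=4: and i4 RAW r4
#4 head=5: beq+ld i5,i6 dual
#5 head=7: ld+or i7,i8 dual
#6 head=9: sub+sub i9,i10 dual
#7 head=11: or+st i11,i12 dual
#8 head=13: st i13 tail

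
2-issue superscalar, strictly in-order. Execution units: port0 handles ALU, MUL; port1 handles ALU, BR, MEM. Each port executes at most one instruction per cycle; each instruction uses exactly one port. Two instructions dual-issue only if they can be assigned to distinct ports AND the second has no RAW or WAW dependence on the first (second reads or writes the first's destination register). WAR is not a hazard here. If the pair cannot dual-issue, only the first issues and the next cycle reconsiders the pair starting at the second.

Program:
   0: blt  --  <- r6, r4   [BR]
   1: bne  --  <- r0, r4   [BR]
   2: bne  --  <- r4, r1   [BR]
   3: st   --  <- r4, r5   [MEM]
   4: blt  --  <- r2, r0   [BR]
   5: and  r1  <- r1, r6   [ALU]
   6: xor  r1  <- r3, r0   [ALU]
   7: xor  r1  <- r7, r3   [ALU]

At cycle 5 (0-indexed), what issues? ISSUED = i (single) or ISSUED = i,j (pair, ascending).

ISSUED = 6

c0: i0 blt  no-port BR/BR
c1: i1 bne  no-port BR/BR
c2: i2 bne  no-port BR/MEM
c3: i3 st  no-port MEM/BR
c4: i4/i5 blt+and  pair
c5: i6 xor  WAW r1
c6: i7 xor  tail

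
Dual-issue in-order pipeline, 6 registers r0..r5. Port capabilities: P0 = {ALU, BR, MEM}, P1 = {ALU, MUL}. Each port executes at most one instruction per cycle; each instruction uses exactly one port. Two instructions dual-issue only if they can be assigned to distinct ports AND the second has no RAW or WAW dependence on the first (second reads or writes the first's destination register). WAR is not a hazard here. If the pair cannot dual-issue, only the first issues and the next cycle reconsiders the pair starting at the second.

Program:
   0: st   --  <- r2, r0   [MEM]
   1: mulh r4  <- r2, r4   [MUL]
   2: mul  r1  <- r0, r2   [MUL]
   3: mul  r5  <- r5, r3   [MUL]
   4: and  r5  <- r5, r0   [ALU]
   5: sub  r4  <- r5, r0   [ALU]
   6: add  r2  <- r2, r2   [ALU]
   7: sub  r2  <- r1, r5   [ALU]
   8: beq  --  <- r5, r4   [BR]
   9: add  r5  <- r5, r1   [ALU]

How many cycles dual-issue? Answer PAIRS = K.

PAIRS = 3

[0] i0,i1  st/mulh  -- dual
[1] i2  mul  -- no-port MUL/MUL
[2] i3  mul  -- RAW+WAW r5
[3] i4  and  -- RAW r5
[4] i5,i6  sub/add  -- dual
[5] i7,i8  sub/beq  -- dual
[6] i9  add  -- tail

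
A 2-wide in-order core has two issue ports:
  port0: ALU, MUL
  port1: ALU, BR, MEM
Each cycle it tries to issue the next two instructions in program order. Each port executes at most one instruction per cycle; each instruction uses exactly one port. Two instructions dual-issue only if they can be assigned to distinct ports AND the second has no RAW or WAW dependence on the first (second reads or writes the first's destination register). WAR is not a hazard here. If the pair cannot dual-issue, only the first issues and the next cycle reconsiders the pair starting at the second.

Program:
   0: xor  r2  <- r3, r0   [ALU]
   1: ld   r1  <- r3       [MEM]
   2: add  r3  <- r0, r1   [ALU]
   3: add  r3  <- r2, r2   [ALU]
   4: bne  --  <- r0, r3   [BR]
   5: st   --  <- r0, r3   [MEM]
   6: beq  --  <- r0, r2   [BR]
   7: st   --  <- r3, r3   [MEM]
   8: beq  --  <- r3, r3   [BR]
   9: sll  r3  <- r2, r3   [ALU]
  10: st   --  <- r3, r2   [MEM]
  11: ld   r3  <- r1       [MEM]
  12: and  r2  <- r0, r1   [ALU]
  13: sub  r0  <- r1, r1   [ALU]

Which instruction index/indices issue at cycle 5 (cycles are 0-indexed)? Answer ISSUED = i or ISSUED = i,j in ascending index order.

ISSUED = 6

c0: i0&i1 xor;ld  2-wide
c1: i2 add  WAW r3
c2: i3 add  RAW r3
c3: i4 bne  no-port BR/MEM
c4: i5 st  no-port MEM/BR
c5: i6 beq  no-port BR/MEM
c6: i7 st  no-port MEM/BR
c7: i8&i9 beq;sll  2-wide
c8: i10 st  no-port MEM/MEM
c9: i11&i12 ld;and  2-wide
c10: i13 sub  tail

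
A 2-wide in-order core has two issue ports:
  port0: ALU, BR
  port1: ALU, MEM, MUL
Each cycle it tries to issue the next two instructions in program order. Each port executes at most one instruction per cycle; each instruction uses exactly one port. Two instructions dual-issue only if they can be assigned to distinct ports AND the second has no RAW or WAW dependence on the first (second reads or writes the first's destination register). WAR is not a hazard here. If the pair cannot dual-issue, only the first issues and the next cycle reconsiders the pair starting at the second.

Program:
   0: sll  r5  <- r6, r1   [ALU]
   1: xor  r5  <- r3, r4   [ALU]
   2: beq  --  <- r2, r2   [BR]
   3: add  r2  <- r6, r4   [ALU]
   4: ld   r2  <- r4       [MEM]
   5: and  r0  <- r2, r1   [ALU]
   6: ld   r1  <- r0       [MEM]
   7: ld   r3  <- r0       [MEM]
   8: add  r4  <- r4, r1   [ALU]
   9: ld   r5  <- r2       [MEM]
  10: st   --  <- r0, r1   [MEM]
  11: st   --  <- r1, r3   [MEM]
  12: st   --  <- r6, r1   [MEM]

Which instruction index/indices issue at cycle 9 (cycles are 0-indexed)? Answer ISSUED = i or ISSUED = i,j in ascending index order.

ISSUED = 11

[0] i0  sll.ALU  -- WAW r5
[1] i1+i2  xor.ALU;beq.BR  -- pair
[2] i3  add.ALU  -- WAW r2
[3] i4  ld.MEM  -- RAW r2
[4] i5  and.ALU  -- RAW r0
[5] i6  ld.MEM  -- no-port MEM/MEM
[6] i7+i8  ld.MEM;add.ALU  -- pair
[7] i9  ld.MEM  -- no-port MEM/MEM
[8] i10  st.MEM  -- no-port MEM/MEM
[9] i11  st.MEM  -- no-port MEM/MEM
[10] i12  st.MEM  -- tail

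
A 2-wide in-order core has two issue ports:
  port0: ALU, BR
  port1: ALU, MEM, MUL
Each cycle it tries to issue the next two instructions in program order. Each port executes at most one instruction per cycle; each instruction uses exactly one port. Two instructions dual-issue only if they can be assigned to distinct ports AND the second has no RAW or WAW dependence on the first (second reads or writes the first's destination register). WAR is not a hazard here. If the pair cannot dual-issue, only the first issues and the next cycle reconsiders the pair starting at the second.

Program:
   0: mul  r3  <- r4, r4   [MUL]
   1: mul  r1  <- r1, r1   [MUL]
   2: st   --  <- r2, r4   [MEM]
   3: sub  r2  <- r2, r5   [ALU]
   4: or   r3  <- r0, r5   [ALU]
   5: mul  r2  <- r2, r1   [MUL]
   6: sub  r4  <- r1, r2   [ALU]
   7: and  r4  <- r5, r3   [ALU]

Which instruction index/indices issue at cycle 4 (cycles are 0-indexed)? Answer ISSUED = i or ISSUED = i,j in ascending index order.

ISSUED = 6

0. mul.MUL @i0  | no-port MUL/MUL
1. mul.MUL @i1  | no-port MUL/MEM
2. st.MEM sub.ALU @i2,i3  | 2-wide
3. or.ALU mul.MUL @i4,i5  | 2-wide
4. sub.ALU @i6  | WAW r4
5. and.ALU @i7  | tail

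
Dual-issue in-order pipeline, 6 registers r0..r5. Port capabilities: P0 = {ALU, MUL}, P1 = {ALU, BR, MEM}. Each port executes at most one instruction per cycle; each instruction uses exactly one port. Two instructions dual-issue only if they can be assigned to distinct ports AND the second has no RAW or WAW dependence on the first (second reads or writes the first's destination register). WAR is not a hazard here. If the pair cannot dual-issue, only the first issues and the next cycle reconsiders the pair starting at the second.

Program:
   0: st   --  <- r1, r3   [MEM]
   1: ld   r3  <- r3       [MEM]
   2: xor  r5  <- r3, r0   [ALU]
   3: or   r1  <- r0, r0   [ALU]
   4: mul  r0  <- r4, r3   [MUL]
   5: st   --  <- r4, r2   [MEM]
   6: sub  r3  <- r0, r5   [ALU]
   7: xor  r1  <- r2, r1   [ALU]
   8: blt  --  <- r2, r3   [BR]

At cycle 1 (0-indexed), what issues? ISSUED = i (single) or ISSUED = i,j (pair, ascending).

[0] i0  st  -- no-port MEM/MEM
[1] i1  ld  -- RAW r3
[2] i2,i3  xor/or  -- pair
[3] i4,i5  mul/st  -- pair
[4] i6,i7  sub/xor  -- pair
[5] i8  blt  -- tail

ISSUED = 1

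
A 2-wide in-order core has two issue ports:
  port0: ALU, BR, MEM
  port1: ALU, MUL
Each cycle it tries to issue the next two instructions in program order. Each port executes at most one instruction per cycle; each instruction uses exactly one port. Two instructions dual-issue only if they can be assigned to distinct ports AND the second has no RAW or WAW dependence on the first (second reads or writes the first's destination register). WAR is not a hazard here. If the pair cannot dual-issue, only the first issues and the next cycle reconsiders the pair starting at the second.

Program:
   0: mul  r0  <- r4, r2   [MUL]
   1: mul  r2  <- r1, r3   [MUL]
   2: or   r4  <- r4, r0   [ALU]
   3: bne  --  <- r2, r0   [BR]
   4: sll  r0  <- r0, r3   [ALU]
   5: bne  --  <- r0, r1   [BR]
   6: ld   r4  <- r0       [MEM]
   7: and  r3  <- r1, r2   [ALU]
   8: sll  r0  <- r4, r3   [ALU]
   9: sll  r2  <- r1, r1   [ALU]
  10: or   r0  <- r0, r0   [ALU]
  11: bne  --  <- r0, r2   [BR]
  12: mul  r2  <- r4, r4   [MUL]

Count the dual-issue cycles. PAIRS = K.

PAIRS = 5

0. mul @i0  | no-port MUL/MUL
1. mul or @i1&i2  | 2-wide
2. bne sll @i3&i4  | 2-wide
3. bne @i5  | no-port BR/MEM
4. ld and @i6&i7  | 2-wide
5. sll sll @i8&i9  | 2-wide
6. or @i10  | RAW r0
7. bne mul @i11&i12  | 2-wide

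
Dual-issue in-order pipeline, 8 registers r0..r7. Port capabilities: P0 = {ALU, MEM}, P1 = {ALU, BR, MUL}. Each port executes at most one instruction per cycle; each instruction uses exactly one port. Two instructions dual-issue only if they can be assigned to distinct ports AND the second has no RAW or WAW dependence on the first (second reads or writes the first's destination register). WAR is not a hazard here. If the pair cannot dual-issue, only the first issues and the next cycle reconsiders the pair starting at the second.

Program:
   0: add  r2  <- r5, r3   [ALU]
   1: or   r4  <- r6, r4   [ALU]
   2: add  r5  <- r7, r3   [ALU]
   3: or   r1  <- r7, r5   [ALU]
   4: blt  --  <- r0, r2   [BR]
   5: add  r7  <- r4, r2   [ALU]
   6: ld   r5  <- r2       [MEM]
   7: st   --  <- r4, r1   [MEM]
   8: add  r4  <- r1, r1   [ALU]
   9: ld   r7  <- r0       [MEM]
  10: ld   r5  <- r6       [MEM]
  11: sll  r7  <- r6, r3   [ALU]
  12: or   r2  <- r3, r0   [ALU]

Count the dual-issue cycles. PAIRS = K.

PAIRS = 5

  cy0 -> i0,i1 (add.ALU;or.ALU) pair
  cy1 -> i2 (add.ALU) RAW r5
  cy2 -> i3,i4 (or.ALU;blt.BR) pair
  cy3 -> i5,i6 (add.ALU;ld.MEM) pair
  cy4 -> i7,i8 (st.MEM;add.ALU) pair
  cy5 -> i9 (ld.MEM) no-port MEM/MEM
  cy6 -> i10,i11 (ld.MEM;sll.ALU) pair
  cy7 -> i12 (or.ALU) tail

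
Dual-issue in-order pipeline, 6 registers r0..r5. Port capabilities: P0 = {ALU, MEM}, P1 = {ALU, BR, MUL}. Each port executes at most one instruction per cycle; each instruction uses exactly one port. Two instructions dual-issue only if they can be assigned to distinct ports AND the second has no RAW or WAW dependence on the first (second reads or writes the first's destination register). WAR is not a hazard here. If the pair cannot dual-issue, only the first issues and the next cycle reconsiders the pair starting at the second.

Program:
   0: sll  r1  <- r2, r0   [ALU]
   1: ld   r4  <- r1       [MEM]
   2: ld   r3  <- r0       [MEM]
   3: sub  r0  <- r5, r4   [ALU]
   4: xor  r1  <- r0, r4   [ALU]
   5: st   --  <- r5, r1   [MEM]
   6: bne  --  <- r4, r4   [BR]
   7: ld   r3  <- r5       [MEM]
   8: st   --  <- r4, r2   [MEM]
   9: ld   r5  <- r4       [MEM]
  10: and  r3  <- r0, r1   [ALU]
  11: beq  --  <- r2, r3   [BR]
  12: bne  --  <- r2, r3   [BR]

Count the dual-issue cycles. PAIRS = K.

PAIRS = 3

[0] i0  sll.ALU  -- RAW r1
[1] i1  ld.MEM  -- no-port MEM/MEM
[2] i2,i3  ld.MEM sub.ALU  -- 2-wide
[3] i4  xor.ALU  -- RAW r1
[4] i5,i6  st.MEM bne.BR  -- 2-wide
[5] i7  ld.MEM  -- no-port MEM/MEM
[6] i8  st.MEM  -- no-port MEM/MEM
[7] i9,i10  ld.MEM and.ALU  -- 2-wide
[8] i11  beq.BR  -- no-port BR/BR
[9] i12  bne.BR  -- tail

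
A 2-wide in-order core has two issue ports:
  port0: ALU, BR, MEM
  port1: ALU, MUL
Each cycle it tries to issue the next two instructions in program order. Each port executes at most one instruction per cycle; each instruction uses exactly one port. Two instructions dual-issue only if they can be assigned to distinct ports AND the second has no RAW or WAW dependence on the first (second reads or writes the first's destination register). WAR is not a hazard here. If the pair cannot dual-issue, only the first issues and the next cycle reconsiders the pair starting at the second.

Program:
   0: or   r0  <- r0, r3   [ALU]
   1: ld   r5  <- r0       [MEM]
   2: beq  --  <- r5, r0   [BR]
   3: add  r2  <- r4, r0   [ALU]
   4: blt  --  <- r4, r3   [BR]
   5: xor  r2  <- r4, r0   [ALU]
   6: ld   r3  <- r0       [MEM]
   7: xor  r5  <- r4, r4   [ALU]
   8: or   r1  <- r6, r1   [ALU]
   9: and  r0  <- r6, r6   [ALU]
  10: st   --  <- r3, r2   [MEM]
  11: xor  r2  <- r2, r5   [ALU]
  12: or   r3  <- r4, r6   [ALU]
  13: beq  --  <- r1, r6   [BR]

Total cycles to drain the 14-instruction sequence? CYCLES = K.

CYCLES = 8

[0] i0  or  -- RAW r0
[1] i1  ld  -- no-port MEM/BR
[2] i2,i3  beq+add  -- pair
[3] i4,i5  blt+xor  -- pair
[4] i6,i7  ld+xor  -- pair
[5] i8,i9  or+and  -- pair
[6] i10,i11  st+xor  -- pair
[7] i12,i13  or+beq  -- pair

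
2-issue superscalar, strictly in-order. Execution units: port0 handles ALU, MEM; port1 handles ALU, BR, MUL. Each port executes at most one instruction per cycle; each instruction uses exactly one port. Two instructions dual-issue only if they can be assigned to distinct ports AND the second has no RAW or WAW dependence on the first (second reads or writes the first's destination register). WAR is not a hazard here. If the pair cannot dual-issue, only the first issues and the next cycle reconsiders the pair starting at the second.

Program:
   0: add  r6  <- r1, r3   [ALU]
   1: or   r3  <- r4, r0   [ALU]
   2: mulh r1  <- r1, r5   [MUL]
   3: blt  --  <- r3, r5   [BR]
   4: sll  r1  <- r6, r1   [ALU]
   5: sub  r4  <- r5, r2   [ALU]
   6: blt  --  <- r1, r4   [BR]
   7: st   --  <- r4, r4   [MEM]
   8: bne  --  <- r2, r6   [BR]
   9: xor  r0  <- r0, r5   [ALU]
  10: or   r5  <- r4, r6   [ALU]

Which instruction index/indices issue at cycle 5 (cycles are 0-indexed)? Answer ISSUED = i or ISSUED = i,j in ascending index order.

ISSUED = 8,9

c0: i0+i1 add.ALU;or.ALU  dual
c1: i2 mulh.MUL  no-port MUL/BR
c2: i3+i4 blt.BR;sll.ALU  dual
c3: i5 sub.ALU  RAW r4
c4: i6+i7 blt.BR;st.MEM  dual
c5: i8+i9 bne.BR;xor.ALU  dual
c6: i10 or.ALU  tail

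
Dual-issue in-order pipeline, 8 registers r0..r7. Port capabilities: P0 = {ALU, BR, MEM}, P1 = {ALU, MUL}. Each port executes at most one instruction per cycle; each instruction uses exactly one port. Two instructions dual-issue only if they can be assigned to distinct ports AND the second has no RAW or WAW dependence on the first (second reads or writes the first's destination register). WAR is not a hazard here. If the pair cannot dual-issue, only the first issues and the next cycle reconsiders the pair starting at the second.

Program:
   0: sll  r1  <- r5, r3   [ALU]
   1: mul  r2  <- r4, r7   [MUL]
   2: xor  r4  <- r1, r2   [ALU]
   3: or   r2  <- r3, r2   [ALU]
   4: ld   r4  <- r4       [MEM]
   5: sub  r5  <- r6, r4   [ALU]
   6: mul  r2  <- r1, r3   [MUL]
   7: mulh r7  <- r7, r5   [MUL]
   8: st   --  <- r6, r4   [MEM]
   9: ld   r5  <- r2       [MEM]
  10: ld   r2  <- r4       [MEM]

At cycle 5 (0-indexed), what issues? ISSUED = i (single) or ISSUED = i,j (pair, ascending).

ISSUED = 9

  cy0 -> i0,i1 (sll.ALU mul.MUL) pair
  cy1 -> i2,i3 (xor.ALU or.ALU) pair
  cy2 -> i4 (ld.MEM) RAW r4
  cy3 -> i5,i6 (sub.ALU mul.MUL) pair
  cy4 -> i7,i8 (mulh.MUL st.MEM) pair
  cy5 -> i9 (ld.MEM) no-port MEM/MEM
  cy6 -> i10 (ld.MEM) tail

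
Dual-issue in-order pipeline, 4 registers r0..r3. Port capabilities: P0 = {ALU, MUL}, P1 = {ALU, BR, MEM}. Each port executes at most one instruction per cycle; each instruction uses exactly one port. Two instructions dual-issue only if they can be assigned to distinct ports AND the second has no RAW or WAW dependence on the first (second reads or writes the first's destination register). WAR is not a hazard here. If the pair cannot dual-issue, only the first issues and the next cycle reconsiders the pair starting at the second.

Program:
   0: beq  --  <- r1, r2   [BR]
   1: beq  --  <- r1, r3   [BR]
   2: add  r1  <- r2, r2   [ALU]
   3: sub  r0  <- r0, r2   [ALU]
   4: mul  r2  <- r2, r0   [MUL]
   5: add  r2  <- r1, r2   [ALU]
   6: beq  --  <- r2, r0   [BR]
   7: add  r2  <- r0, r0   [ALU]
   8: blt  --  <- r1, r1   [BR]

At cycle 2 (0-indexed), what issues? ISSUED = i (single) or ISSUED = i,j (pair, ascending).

ISSUED = 3

c0: i0 beq.BR  no-port BR/BR
c1: i1+i2 beq.BR/add.ALU  dual
c2: i3 sub.ALU  RAW r0
c3: i4 mul.MUL  RAW+WAW r2
c4: i5 add.ALU  RAW r2
c5: i6+i7 beq.BR/add.ALU  dual
c6: i8 blt.BR  tail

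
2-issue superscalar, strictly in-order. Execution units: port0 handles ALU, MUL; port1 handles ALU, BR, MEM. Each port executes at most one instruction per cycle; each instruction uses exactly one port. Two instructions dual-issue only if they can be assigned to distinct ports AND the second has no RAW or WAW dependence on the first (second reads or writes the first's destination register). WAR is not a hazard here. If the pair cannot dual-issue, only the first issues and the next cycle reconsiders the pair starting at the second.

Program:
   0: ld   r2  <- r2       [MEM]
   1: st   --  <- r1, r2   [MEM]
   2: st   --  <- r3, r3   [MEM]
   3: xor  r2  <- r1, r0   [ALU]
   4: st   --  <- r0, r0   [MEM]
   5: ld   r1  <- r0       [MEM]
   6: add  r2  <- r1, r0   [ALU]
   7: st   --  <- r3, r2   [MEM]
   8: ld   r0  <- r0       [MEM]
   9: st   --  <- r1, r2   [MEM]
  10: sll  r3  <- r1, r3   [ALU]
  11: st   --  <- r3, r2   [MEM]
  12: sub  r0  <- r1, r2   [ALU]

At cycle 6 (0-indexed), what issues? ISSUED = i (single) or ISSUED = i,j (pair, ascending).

#0 head=0: ld i0 no-port MEM/MEM
#1 head=1: st i1 no-port MEM/MEM
#2 head=2: st/xor i2/i3 pair
#3 head=4: st i4 no-port MEM/MEM
#4 head=5: ld i5 RAW r1
#5 head=6: add i6 RAW r2
#6 head=7: st i7 no-port MEM/MEM
#7 head=8: ld i8 no-port MEM/MEM
#8 head=9: st/sll i9/i10 pair
#9 head=11: st/sub i11/i12 pair

ISSUED = 7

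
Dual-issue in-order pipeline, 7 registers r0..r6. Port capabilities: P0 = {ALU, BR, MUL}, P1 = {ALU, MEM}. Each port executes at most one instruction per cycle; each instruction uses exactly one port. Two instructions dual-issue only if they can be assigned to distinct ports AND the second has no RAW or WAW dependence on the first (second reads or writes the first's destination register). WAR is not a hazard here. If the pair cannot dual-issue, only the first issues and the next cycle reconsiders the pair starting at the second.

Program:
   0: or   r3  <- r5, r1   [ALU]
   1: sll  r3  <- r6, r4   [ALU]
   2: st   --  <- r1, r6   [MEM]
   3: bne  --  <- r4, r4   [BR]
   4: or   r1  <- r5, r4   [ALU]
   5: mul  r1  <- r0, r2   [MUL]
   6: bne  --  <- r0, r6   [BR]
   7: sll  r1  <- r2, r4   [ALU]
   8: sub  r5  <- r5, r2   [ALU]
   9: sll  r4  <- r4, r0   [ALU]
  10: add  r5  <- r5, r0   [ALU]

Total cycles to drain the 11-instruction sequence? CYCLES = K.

0. or @i0  | WAW r3
1. sll+st @i1&i2  | 2-wide
2. bne+or @i3&i4  | 2-wide
3. mul @i5  | no-port MUL/BR
4. bne+sll @i6&i7  | 2-wide
5. sub+sll @i8&i9  | 2-wide
6. add @i10  | tail

CYCLES = 7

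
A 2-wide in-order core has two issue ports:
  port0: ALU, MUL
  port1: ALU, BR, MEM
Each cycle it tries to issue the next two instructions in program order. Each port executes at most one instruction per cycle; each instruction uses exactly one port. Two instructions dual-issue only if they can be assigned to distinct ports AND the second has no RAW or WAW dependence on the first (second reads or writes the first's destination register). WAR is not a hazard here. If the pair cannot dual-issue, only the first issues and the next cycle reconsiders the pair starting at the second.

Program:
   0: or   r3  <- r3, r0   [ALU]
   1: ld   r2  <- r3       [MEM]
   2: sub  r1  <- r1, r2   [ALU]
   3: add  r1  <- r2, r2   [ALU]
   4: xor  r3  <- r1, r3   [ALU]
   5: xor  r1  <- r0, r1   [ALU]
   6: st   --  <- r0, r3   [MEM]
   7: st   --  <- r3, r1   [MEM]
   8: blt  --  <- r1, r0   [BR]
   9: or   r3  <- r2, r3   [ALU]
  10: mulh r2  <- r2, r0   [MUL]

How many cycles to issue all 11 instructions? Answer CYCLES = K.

0. or.ALU @i0  | RAW r3
1. ld.MEM @i1  | RAW r2
2. sub.ALU @i2  | WAW r1
3. add.ALU @i3  | RAW r1
4. xor.ALU+xor.ALU @i4+i5  | dual
5. st.MEM @i6  | no-port MEM/MEM
6. st.MEM @i7  | no-port MEM/BR
7. blt.BR+or.ALU @i8+i9  | dual
8. mulh.MUL @i10  | tail

CYCLES = 9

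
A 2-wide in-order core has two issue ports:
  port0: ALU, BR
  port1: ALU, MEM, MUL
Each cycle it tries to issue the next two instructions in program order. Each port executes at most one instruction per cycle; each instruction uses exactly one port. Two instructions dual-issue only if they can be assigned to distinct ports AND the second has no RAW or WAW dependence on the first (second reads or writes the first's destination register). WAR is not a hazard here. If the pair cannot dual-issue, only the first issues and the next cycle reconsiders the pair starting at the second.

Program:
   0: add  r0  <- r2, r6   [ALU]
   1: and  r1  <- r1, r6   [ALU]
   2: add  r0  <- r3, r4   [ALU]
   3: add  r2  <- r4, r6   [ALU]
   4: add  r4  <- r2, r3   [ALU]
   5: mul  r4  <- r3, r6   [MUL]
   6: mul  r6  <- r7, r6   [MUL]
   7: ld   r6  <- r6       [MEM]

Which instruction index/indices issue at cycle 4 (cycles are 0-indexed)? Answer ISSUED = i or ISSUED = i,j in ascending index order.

#0 head=0: add;and i0,i1 dual
#1 head=2: add;add i2,i3 dual
#2 head=4: add i4 WAW r4
#3 head=5: mul i5 no-port MUL/MUL
#4 head=6: mul i6 no-port MUL/MEM
#5 head=7: ld i7 tail

ISSUED = 6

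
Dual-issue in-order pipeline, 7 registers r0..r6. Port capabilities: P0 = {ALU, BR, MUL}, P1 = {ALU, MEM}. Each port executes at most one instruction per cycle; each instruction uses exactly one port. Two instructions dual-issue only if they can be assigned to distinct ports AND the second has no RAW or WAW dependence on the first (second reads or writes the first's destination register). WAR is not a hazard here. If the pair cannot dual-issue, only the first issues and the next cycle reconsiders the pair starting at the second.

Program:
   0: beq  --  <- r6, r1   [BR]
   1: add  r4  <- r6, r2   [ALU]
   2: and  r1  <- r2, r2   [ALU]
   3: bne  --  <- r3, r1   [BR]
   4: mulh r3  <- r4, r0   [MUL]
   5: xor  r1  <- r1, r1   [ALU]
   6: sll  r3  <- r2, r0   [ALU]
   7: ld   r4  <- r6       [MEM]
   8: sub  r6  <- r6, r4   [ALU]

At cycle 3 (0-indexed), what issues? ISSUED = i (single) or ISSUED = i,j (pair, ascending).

0. beq.BR;add.ALU @i0,i1  | 2-wide
1. and.ALU @i2  | RAW r1
2. bne.BR @i3  | no-port BR/MUL
3. mulh.MUL;xor.ALU @i4,i5  | 2-wide
4. sll.ALU;ld.MEM @i6,i7  | 2-wide
5. sub.ALU @i8  | tail

ISSUED = 4,5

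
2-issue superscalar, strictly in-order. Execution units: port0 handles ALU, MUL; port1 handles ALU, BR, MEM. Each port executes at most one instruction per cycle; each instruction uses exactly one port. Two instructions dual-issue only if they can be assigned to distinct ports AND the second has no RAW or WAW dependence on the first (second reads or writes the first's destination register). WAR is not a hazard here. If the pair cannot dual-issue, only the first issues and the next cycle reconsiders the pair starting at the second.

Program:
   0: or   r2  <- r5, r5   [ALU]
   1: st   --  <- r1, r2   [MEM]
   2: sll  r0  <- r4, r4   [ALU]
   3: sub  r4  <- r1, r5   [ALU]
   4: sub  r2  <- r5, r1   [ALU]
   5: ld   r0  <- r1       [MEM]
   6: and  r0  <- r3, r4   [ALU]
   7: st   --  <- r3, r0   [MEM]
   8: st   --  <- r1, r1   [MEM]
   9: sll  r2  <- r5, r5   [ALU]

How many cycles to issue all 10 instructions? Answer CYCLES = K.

CYCLES = 7

[0] i0  or.ALU  -- RAW r2
[1] i1+i2  st.MEM;sll.ALU  -- dual
[2] i3+i4  sub.ALU;sub.ALU  -- dual
[3] i5  ld.MEM  -- WAW r0
[4] i6  and.ALU  -- RAW r0
[5] i7  st.MEM  -- no-port MEM/MEM
[6] i8+i9  st.MEM;sll.ALU  -- dual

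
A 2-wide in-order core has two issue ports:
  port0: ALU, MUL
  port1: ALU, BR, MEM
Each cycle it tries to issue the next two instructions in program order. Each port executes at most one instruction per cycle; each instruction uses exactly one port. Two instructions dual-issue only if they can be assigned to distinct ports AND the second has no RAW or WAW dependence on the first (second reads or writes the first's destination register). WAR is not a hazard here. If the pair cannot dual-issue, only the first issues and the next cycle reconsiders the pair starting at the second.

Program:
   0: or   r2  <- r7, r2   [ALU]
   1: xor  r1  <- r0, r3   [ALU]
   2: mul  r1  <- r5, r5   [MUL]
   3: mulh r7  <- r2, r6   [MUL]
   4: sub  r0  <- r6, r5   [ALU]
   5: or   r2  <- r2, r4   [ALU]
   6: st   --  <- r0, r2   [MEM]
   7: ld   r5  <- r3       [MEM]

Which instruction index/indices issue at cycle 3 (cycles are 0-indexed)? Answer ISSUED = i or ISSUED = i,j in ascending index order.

[0] i0/i1  or xor  -- pair
[1] i2  mul  -- no-port MUL/MUL
[2] i3/i4  mulh sub  -- pair
[3] i5  or  -- RAW r2
[4] i6  st  -- no-port MEM/MEM
[5] i7  ld  -- tail

ISSUED = 5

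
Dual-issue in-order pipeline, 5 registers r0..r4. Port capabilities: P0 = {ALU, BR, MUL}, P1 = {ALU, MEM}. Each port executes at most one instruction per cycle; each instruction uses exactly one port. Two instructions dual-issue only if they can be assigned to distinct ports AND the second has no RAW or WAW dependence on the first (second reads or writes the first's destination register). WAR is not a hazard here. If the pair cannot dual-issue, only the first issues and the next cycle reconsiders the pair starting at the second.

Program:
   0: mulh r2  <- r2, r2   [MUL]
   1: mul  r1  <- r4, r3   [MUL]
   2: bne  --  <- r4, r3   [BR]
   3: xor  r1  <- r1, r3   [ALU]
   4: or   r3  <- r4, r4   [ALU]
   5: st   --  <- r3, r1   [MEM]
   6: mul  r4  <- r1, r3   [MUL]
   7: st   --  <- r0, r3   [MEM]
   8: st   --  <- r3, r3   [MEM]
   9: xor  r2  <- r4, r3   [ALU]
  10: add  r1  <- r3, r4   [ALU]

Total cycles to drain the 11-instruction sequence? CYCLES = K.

CYCLES = 8

  cy0 -> i0 (mulh.MUL) no-port MUL/MUL
  cy1 -> i1 (mul.MUL) no-port MUL/BR
  cy2 -> i2/i3 (bne.BR xor.ALU) 2-wide
  cy3 -> i4 (or.ALU) RAW r3
  cy4 -> i5/i6 (st.MEM mul.MUL) 2-wide
  cy5 -> i7 (st.MEM) no-port MEM/MEM
  cy6 -> i8/i9 (st.MEM xor.ALU) 2-wide
  cy7 -> i10 (add.ALU) tail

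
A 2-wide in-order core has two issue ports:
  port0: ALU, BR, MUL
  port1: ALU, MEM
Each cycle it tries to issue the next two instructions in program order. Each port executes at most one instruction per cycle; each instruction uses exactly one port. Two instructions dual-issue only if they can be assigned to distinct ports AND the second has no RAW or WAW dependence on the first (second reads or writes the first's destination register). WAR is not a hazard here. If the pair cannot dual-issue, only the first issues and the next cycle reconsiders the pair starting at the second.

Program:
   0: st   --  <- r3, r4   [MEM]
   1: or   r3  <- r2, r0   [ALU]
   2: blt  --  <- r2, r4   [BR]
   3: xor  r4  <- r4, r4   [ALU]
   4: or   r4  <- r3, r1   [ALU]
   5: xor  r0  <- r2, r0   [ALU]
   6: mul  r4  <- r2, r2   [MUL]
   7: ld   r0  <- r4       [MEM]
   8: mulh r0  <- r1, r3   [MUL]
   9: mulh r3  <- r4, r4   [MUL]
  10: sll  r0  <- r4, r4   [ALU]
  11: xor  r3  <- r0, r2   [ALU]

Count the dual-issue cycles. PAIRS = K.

PAIRS = 4

[0] i0&i1  st.MEM;or.ALU  -- 2-wide
[1] i2&i3  blt.BR;xor.ALU  -- 2-wide
[2] i4&i5  or.ALU;xor.ALU  -- 2-wide
[3] i6  mul.MUL  -- RAW r4
[4] i7  ld.MEM  -- WAW r0
[5] i8  mulh.MUL  -- no-port MUL/MUL
[6] i9&i10  mulh.MUL;sll.ALU  -- 2-wide
[7] i11  xor.ALU  -- tail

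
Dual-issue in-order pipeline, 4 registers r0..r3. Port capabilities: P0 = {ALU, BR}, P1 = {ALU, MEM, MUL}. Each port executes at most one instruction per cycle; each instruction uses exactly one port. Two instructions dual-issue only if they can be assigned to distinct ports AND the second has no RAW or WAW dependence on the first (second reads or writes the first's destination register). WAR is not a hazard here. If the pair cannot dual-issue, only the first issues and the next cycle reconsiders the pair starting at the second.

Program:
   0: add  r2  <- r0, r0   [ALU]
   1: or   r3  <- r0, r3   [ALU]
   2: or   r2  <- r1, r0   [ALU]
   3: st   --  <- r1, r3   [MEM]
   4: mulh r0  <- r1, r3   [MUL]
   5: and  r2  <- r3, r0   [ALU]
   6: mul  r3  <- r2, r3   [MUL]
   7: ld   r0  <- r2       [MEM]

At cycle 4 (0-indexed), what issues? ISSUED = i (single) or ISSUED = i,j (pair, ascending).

0. add+or @i0&i1  | dual
1. or+st @i2&i3  | dual
2. mulh @i4  | RAW r0
3. and @i5  | RAW r2
4. mul @i6  | no-port MUL/MEM
5. ld @i7  | tail

ISSUED = 6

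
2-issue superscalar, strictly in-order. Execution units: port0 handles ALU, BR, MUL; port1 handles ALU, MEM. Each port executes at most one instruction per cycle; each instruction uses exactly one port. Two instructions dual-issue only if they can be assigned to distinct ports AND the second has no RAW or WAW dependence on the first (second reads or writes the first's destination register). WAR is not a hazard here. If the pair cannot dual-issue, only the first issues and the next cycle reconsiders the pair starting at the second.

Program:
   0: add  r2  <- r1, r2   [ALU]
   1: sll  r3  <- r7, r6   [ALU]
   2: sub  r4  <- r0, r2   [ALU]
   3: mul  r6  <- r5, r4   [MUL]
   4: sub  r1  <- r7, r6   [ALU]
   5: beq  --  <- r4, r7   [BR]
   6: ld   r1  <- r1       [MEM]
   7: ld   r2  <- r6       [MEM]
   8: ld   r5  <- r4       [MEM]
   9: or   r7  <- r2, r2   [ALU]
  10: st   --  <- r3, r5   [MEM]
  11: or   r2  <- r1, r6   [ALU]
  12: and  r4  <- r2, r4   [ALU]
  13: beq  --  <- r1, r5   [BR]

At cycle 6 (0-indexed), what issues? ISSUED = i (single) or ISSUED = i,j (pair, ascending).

0. add.ALU/sll.ALU @i0+i1  | pair
1. sub.ALU @i2  | RAW r4
2. mul.MUL @i3  | RAW r6
3. sub.ALU/beq.BR @i4+i5  | pair
4. ld.MEM @i6  | no-port MEM/MEM
5. ld.MEM @i7  | no-port MEM/MEM
6. ld.MEM/or.ALU @i8+i9  | pair
7. st.MEM/or.ALU @i10+i11  | pair
8. and.ALU/beq.BR @i12+i13  | pair

ISSUED = 8,9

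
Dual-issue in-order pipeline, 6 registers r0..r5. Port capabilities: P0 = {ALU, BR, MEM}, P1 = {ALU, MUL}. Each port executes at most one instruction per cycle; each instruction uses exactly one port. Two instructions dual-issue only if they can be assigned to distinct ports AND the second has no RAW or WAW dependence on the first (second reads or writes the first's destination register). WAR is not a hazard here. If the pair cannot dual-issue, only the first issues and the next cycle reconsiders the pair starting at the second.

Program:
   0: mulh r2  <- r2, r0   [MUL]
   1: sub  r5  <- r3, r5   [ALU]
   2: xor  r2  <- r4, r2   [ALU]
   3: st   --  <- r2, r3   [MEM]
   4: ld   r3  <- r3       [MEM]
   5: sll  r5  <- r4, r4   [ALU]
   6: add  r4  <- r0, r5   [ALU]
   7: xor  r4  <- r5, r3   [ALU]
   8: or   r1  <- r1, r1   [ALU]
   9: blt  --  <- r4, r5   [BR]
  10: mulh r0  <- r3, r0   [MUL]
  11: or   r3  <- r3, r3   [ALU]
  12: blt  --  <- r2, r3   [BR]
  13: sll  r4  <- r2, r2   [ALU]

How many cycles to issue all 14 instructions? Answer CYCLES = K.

t=0 i0+i1:mulh/sub ; pair
t=1 i2:xor ; RAW r2
t=2 i3:st ; no-port MEM/MEM
t=3 i4+i5:ld/sll ; pair
t=4 i6:add ; WAW r4
t=5 i7+i8:xor/or ; pair
t=6 i9+i10:blt/mulh ; pair
t=7 i11:or ; RAW r3
t=8 i12+i13:blt/sll ; pair

CYCLES = 9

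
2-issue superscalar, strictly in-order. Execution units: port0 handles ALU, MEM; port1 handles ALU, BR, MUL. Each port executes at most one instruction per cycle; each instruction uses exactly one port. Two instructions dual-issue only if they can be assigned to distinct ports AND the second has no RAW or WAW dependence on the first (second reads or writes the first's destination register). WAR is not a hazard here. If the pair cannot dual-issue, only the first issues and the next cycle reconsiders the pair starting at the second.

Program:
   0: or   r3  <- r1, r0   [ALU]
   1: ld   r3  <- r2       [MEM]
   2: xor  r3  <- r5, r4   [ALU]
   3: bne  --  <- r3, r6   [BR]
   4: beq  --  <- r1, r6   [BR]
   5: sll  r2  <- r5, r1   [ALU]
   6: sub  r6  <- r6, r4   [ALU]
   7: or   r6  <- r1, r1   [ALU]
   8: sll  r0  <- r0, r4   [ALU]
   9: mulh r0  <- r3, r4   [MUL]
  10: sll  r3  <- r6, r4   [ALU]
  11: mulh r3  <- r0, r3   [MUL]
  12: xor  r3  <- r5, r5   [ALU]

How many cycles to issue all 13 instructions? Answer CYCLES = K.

CYCLES = 10

t=0 i0:or.ALU ; WAW r3
t=1 i1:ld.MEM ; WAW r3
t=2 i2:xor.ALU ; RAW r3
t=3 i3:bne.BR ; no-port BR/BR
t=4 i4&i5:beq.BR/sll.ALU ; 2-wide
t=5 i6:sub.ALU ; WAW r6
t=6 i7&i8:or.ALU/sll.ALU ; 2-wide
t=7 i9&i10:mulh.MUL/sll.ALU ; 2-wide
t=8 i11:mulh.MUL ; WAW r3
t=9 i12:xor.ALU ; tail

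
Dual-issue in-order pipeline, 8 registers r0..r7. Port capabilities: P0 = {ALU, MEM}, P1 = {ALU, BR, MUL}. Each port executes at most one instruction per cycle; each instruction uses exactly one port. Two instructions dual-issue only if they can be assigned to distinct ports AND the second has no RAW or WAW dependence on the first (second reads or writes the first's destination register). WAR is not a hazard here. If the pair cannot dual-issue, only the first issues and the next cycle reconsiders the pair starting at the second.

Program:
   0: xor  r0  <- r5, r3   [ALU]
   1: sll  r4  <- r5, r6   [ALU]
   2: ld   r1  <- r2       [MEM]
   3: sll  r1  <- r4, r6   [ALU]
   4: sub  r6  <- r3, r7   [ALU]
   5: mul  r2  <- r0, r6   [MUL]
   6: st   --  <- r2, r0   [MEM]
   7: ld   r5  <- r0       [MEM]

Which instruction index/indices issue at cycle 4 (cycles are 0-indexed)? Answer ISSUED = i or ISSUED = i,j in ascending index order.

  cy0 -> i0,i1 (xor;sll) 2-wide
  cy1 -> i2 (ld) WAW r1
  cy2 -> i3,i4 (sll;sub) 2-wide
  cy3 -> i5 (mul) RAW r2
  cy4 -> i6 (st) no-port MEM/MEM
  cy5 -> i7 (ld) tail

ISSUED = 6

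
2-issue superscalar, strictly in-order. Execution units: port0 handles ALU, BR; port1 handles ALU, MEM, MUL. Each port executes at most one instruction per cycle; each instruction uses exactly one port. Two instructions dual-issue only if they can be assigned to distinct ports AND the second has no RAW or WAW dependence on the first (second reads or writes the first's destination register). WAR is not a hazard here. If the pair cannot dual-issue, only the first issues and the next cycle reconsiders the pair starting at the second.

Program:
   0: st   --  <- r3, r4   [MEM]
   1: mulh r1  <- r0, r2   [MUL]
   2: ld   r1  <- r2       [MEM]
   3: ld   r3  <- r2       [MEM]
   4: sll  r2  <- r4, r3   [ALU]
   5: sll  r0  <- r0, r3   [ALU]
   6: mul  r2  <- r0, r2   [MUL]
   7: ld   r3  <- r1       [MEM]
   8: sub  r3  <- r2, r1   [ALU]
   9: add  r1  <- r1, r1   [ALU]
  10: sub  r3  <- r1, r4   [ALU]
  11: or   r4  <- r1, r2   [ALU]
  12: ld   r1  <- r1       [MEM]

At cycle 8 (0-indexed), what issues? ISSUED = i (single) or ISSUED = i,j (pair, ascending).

#0 head=0: st i0 no-port MEM/MUL
#1 head=1: mulh i1 no-port MUL/MEM
#2 head=2: ld i2 no-port MEM/MEM
#3 head=3: ld i3 RAW r3
#4 head=4: sll+sll i4/i5 dual
#5 head=6: mul i6 no-port MUL/MEM
#6 head=7: ld i7 WAW r3
#7 head=8: sub+add i8/i9 dual
#8 head=10: sub+or i10/i11 dual
#9 head=12: ld i12 tail

ISSUED = 10,11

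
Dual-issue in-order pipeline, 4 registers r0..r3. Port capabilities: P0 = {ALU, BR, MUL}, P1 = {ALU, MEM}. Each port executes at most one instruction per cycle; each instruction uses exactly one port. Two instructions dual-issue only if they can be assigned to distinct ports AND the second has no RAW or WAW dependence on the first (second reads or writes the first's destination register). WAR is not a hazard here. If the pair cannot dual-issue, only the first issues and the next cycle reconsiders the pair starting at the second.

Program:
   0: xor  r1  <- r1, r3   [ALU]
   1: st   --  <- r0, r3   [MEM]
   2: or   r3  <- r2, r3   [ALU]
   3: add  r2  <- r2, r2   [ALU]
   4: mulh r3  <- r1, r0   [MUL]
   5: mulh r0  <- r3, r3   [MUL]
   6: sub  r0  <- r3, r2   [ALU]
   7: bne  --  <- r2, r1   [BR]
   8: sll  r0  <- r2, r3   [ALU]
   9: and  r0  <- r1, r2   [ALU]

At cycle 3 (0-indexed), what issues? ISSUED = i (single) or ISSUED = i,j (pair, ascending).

[0] i0&i1  xor/st  -- 2-wide
[1] i2&i3  or/add  -- 2-wide
[2] i4  mulh  -- no-port MUL/MUL
[3] i5  mulh  -- WAW r0
[4] i6&i7  sub/bne  -- 2-wide
[5] i8  sll  -- WAW r0
[6] i9  and  -- tail

ISSUED = 5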